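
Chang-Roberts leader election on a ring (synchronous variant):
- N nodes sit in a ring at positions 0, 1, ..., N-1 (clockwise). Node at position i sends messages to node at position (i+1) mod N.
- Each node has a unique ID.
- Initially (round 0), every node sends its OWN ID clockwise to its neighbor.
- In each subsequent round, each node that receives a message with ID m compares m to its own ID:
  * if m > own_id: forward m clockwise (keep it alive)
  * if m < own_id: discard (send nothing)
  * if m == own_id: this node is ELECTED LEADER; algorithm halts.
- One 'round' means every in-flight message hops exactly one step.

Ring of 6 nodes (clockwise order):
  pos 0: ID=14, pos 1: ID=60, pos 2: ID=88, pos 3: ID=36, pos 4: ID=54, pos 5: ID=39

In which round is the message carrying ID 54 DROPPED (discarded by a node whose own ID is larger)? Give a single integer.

Answer: 3

Derivation:
Round 1: pos1(id60) recv 14: drop; pos2(id88) recv 60: drop; pos3(id36) recv 88: fwd; pos4(id54) recv 36: drop; pos5(id39) recv 54: fwd; pos0(id14) recv 39: fwd
Round 2: pos4(id54) recv 88: fwd; pos0(id14) recv 54: fwd; pos1(id60) recv 39: drop
Round 3: pos5(id39) recv 88: fwd; pos1(id60) recv 54: drop
Round 4: pos0(id14) recv 88: fwd
Round 5: pos1(id60) recv 88: fwd
Round 6: pos2(id88) recv 88: ELECTED
Message ID 54 originates at pos 4; dropped at pos 1 in round 3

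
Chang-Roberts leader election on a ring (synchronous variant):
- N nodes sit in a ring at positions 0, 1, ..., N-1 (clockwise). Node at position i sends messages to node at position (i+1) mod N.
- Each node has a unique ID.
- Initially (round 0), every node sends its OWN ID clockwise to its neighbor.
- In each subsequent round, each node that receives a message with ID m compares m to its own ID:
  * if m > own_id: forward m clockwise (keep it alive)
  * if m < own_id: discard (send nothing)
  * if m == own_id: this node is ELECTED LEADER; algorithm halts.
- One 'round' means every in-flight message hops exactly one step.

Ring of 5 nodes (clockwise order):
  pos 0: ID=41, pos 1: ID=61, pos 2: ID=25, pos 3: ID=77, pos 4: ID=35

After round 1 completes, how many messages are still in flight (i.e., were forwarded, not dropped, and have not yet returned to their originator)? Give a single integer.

Answer: 2

Derivation:
Round 1: pos1(id61) recv 41: drop; pos2(id25) recv 61: fwd; pos3(id77) recv 25: drop; pos4(id35) recv 77: fwd; pos0(id41) recv 35: drop
After round 1: 2 messages still in flight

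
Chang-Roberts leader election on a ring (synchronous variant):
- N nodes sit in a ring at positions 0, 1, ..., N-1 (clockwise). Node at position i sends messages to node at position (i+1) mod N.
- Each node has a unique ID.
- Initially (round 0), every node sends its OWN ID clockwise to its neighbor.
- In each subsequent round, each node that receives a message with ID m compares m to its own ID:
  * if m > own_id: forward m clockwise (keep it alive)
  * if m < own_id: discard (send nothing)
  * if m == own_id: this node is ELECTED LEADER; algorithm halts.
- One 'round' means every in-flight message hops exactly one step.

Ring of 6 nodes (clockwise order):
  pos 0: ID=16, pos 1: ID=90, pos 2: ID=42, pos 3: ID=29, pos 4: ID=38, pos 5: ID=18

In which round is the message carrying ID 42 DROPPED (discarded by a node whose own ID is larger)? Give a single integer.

Answer: 5

Derivation:
Round 1: pos1(id90) recv 16: drop; pos2(id42) recv 90: fwd; pos3(id29) recv 42: fwd; pos4(id38) recv 29: drop; pos5(id18) recv 38: fwd; pos0(id16) recv 18: fwd
Round 2: pos3(id29) recv 90: fwd; pos4(id38) recv 42: fwd; pos0(id16) recv 38: fwd; pos1(id90) recv 18: drop
Round 3: pos4(id38) recv 90: fwd; pos5(id18) recv 42: fwd; pos1(id90) recv 38: drop
Round 4: pos5(id18) recv 90: fwd; pos0(id16) recv 42: fwd
Round 5: pos0(id16) recv 90: fwd; pos1(id90) recv 42: drop
Round 6: pos1(id90) recv 90: ELECTED
Message ID 42 originates at pos 2; dropped at pos 1 in round 5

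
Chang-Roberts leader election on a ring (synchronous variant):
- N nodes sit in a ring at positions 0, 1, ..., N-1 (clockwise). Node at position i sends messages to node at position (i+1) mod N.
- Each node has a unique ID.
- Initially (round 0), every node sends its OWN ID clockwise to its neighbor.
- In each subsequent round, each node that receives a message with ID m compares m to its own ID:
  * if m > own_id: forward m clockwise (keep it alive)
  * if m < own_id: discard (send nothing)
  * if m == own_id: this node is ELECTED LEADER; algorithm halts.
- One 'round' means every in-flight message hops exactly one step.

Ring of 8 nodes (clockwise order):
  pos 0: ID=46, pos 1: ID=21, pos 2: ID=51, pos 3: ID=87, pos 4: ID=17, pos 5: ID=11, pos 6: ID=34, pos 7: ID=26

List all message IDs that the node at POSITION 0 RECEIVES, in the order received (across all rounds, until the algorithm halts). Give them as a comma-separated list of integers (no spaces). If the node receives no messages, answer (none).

Round 1: pos1(id21) recv 46: fwd; pos2(id51) recv 21: drop; pos3(id87) recv 51: drop; pos4(id17) recv 87: fwd; pos5(id11) recv 17: fwd; pos6(id34) recv 11: drop; pos7(id26) recv 34: fwd; pos0(id46) recv 26: drop
Round 2: pos2(id51) recv 46: drop; pos5(id11) recv 87: fwd; pos6(id34) recv 17: drop; pos0(id46) recv 34: drop
Round 3: pos6(id34) recv 87: fwd
Round 4: pos7(id26) recv 87: fwd
Round 5: pos0(id46) recv 87: fwd
Round 6: pos1(id21) recv 87: fwd
Round 7: pos2(id51) recv 87: fwd
Round 8: pos3(id87) recv 87: ELECTED

Answer: 26,34,87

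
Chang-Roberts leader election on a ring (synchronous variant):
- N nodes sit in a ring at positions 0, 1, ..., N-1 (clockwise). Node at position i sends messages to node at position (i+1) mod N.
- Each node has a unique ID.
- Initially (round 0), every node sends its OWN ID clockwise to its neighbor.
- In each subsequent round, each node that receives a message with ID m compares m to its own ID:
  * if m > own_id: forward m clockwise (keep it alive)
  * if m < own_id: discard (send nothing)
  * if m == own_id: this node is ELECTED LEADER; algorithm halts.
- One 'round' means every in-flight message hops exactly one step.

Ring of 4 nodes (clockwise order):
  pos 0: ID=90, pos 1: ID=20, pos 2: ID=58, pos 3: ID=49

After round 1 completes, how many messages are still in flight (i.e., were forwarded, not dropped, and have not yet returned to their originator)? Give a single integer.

Answer: 2

Derivation:
Round 1: pos1(id20) recv 90: fwd; pos2(id58) recv 20: drop; pos3(id49) recv 58: fwd; pos0(id90) recv 49: drop
After round 1: 2 messages still in flight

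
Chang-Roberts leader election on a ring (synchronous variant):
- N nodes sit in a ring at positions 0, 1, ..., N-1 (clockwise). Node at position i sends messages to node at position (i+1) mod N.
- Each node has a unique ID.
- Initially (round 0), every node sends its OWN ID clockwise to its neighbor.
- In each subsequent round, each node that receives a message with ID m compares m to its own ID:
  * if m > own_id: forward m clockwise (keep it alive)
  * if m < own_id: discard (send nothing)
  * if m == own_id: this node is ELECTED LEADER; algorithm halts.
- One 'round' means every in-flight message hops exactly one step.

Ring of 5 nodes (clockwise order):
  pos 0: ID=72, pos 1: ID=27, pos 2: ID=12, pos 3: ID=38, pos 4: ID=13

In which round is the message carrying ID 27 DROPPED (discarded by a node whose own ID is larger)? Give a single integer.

Answer: 2

Derivation:
Round 1: pos1(id27) recv 72: fwd; pos2(id12) recv 27: fwd; pos3(id38) recv 12: drop; pos4(id13) recv 38: fwd; pos0(id72) recv 13: drop
Round 2: pos2(id12) recv 72: fwd; pos3(id38) recv 27: drop; pos0(id72) recv 38: drop
Round 3: pos3(id38) recv 72: fwd
Round 4: pos4(id13) recv 72: fwd
Round 5: pos0(id72) recv 72: ELECTED
Message ID 27 originates at pos 1; dropped at pos 3 in round 2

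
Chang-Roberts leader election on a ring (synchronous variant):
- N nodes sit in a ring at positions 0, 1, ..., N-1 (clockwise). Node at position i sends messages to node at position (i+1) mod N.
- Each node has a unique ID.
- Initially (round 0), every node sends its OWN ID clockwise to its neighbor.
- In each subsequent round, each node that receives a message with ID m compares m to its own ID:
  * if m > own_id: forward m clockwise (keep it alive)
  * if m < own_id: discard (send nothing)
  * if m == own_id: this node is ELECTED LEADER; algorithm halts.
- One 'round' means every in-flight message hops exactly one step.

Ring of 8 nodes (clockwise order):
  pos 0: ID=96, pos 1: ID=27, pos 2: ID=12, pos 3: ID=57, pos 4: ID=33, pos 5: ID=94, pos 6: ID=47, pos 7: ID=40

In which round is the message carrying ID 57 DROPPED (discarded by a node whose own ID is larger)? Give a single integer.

Answer: 2

Derivation:
Round 1: pos1(id27) recv 96: fwd; pos2(id12) recv 27: fwd; pos3(id57) recv 12: drop; pos4(id33) recv 57: fwd; pos5(id94) recv 33: drop; pos6(id47) recv 94: fwd; pos7(id40) recv 47: fwd; pos0(id96) recv 40: drop
Round 2: pos2(id12) recv 96: fwd; pos3(id57) recv 27: drop; pos5(id94) recv 57: drop; pos7(id40) recv 94: fwd; pos0(id96) recv 47: drop
Round 3: pos3(id57) recv 96: fwd; pos0(id96) recv 94: drop
Round 4: pos4(id33) recv 96: fwd
Round 5: pos5(id94) recv 96: fwd
Round 6: pos6(id47) recv 96: fwd
Round 7: pos7(id40) recv 96: fwd
Round 8: pos0(id96) recv 96: ELECTED
Message ID 57 originates at pos 3; dropped at pos 5 in round 2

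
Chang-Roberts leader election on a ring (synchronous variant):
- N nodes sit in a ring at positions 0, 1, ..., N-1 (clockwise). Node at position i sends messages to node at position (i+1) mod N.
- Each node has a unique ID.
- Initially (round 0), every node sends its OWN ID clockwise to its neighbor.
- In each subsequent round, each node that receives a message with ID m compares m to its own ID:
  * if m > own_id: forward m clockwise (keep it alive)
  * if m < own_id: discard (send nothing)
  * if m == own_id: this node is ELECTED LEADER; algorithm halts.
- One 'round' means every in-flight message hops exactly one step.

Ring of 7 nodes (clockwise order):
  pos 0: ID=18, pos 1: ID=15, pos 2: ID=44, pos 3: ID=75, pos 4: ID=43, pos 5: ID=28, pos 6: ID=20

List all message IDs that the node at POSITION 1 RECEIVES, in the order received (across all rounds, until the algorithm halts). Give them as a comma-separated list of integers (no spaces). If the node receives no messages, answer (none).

Round 1: pos1(id15) recv 18: fwd; pos2(id44) recv 15: drop; pos3(id75) recv 44: drop; pos4(id43) recv 75: fwd; pos5(id28) recv 43: fwd; pos6(id20) recv 28: fwd; pos0(id18) recv 20: fwd
Round 2: pos2(id44) recv 18: drop; pos5(id28) recv 75: fwd; pos6(id20) recv 43: fwd; pos0(id18) recv 28: fwd; pos1(id15) recv 20: fwd
Round 3: pos6(id20) recv 75: fwd; pos0(id18) recv 43: fwd; pos1(id15) recv 28: fwd; pos2(id44) recv 20: drop
Round 4: pos0(id18) recv 75: fwd; pos1(id15) recv 43: fwd; pos2(id44) recv 28: drop
Round 5: pos1(id15) recv 75: fwd; pos2(id44) recv 43: drop
Round 6: pos2(id44) recv 75: fwd
Round 7: pos3(id75) recv 75: ELECTED

Answer: 18,20,28,43,75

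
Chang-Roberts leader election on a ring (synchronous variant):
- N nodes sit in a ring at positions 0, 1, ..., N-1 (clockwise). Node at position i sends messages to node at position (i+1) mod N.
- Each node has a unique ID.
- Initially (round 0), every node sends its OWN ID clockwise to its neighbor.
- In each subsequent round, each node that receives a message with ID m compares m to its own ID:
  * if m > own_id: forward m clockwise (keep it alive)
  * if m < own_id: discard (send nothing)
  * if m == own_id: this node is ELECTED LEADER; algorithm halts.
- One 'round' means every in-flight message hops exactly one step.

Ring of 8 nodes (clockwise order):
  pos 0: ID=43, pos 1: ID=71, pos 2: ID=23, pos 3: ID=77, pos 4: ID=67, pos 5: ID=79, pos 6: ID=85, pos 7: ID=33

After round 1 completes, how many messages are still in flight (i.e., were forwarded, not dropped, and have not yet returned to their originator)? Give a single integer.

Answer: 3

Derivation:
Round 1: pos1(id71) recv 43: drop; pos2(id23) recv 71: fwd; pos3(id77) recv 23: drop; pos4(id67) recv 77: fwd; pos5(id79) recv 67: drop; pos6(id85) recv 79: drop; pos7(id33) recv 85: fwd; pos0(id43) recv 33: drop
After round 1: 3 messages still in flight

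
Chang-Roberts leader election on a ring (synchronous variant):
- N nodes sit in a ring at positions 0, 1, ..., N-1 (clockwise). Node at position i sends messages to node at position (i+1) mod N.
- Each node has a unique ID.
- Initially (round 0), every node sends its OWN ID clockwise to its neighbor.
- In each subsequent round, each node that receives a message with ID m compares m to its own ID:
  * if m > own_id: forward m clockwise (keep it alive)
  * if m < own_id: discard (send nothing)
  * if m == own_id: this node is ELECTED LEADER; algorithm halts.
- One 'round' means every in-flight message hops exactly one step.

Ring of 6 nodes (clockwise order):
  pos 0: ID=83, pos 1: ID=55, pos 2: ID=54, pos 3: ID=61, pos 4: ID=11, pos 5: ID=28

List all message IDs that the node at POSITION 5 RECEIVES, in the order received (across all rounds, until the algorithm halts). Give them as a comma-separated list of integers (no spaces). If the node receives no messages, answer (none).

Round 1: pos1(id55) recv 83: fwd; pos2(id54) recv 55: fwd; pos3(id61) recv 54: drop; pos4(id11) recv 61: fwd; pos5(id28) recv 11: drop; pos0(id83) recv 28: drop
Round 2: pos2(id54) recv 83: fwd; pos3(id61) recv 55: drop; pos5(id28) recv 61: fwd
Round 3: pos3(id61) recv 83: fwd; pos0(id83) recv 61: drop
Round 4: pos4(id11) recv 83: fwd
Round 5: pos5(id28) recv 83: fwd
Round 6: pos0(id83) recv 83: ELECTED

Answer: 11,61,83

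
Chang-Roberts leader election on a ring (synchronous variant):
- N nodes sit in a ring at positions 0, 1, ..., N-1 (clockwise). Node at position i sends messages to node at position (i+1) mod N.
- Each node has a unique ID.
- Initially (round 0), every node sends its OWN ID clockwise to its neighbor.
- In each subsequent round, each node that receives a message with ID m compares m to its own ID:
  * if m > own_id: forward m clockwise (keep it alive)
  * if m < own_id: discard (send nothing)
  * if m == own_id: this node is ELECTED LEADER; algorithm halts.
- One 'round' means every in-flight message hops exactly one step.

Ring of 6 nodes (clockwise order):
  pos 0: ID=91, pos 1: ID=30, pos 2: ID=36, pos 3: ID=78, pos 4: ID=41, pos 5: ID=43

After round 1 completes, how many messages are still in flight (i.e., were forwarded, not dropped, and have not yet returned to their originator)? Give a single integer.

Answer: 2

Derivation:
Round 1: pos1(id30) recv 91: fwd; pos2(id36) recv 30: drop; pos3(id78) recv 36: drop; pos4(id41) recv 78: fwd; pos5(id43) recv 41: drop; pos0(id91) recv 43: drop
After round 1: 2 messages still in flight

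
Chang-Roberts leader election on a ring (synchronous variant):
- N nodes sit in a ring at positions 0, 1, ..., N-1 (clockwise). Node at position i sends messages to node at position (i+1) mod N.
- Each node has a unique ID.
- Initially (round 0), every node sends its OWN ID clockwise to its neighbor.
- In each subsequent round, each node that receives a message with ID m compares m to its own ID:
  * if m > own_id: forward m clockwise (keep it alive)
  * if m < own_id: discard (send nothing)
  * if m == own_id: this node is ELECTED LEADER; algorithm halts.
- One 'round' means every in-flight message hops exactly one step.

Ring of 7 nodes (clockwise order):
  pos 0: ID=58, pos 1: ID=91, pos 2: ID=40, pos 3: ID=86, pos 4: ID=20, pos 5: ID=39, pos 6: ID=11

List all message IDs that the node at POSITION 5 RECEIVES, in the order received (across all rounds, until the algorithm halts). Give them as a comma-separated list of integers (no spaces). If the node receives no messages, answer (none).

Answer: 20,86,91

Derivation:
Round 1: pos1(id91) recv 58: drop; pos2(id40) recv 91: fwd; pos3(id86) recv 40: drop; pos4(id20) recv 86: fwd; pos5(id39) recv 20: drop; pos6(id11) recv 39: fwd; pos0(id58) recv 11: drop
Round 2: pos3(id86) recv 91: fwd; pos5(id39) recv 86: fwd; pos0(id58) recv 39: drop
Round 3: pos4(id20) recv 91: fwd; pos6(id11) recv 86: fwd
Round 4: pos5(id39) recv 91: fwd; pos0(id58) recv 86: fwd
Round 5: pos6(id11) recv 91: fwd; pos1(id91) recv 86: drop
Round 6: pos0(id58) recv 91: fwd
Round 7: pos1(id91) recv 91: ELECTED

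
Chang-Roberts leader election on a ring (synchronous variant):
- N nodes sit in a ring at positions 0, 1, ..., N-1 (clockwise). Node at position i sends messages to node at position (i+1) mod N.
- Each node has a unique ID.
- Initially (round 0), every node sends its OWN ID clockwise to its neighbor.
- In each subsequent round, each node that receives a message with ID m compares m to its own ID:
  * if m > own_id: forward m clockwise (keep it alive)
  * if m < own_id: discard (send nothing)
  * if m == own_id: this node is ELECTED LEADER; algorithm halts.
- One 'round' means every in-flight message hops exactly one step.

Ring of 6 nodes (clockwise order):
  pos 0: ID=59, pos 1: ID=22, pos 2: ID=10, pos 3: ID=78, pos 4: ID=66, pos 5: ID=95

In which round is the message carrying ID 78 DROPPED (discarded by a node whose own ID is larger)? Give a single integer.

Round 1: pos1(id22) recv 59: fwd; pos2(id10) recv 22: fwd; pos3(id78) recv 10: drop; pos4(id66) recv 78: fwd; pos5(id95) recv 66: drop; pos0(id59) recv 95: fwd
Round 2: pos2(id10) recv 59: fwd; pos3(id78) recv 22: drop; pos5(id95) recv 78: drop; pos1(id22) recv 95: fwd
Round 3: pos3(id78) recv 59: drop; pos2(id10) recv 95: fwd
Round 4: pos3(id78) recv 95: fwd
Round 5: pos4(id66) recv 95: fwd
Round 6: pos5(id95) recv 95: ELECTED
Message ID 78 originates at pos 3; dropped at pos 5 in round 2

Answer: 2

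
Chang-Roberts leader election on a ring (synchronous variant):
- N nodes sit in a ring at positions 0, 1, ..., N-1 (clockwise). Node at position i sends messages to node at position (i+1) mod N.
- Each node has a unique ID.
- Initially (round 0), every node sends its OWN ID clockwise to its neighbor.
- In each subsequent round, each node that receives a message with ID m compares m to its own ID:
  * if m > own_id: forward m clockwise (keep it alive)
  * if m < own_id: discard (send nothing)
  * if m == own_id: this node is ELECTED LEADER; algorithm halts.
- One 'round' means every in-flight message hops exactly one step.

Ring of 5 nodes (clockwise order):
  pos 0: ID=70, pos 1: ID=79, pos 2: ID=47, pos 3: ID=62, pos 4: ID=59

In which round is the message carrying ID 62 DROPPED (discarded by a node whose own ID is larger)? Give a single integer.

Round 1: pos1(id79) recv 70: drop; pos2(id47) recv 79: fwd; pos3(id62) recv 47: drop; pos4(id59) recv 62: fwd; pos0(id70) recv 59: drop
Round 2: pos3(id62) recv 79: fwd; pos0(id70) recv 62: drop
Round 3: pos4(id59) recv 79: fwd
Round 4: pos0(id70) recv 79: fwd
Round 5: pos1(id79) recv 79: ELECTED
Message ID 62 originates at pos 3; dropped at pos 0 in round 2

Answer: 2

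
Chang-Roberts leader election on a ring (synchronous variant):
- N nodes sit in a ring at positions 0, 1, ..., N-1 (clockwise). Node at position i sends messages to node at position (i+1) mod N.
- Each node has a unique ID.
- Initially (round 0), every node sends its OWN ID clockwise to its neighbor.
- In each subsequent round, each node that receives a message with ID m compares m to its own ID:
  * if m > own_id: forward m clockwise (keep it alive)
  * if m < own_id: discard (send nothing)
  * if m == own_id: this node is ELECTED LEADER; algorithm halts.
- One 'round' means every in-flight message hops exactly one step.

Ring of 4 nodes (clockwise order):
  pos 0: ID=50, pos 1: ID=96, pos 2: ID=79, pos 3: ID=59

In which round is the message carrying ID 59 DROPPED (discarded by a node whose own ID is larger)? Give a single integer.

Answer: 2

Derivation:
Round 1: pos1(id96) recv 50: drop; pos2(id79) recv 96: fwd; pos3(id59) recv 79: fwd; pos0(id50) recv 59: fwd
Round 2: pos3(id59) recv 96: fwd; pos0(id50) recv 79: fwd; pos1(id96) recv 59: drop
Round 3: pos0(id50) recv 96: fwd; pos1(id96) recv 79: drop
Round 4: pos1(id96) recv 96: ELECTED
Message ID 59 originates at pos 3; dropped at pos 1 in round 2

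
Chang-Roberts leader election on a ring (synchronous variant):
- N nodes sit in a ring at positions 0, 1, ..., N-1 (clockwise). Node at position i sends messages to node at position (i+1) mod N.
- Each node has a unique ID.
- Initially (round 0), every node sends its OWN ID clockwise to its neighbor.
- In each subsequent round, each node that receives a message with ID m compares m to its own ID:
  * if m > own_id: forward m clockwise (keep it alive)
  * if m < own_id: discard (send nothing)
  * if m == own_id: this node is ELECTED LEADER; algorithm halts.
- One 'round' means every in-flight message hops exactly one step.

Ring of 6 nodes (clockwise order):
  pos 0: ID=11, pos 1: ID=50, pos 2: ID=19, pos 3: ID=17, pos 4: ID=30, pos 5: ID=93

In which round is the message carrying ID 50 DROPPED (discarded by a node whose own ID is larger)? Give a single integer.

Round 1: pos1(id50) recv 11: drop; pos2(id19) recv 50: fwd; pos3(id17) recv 19: fwd; pos4(id30) recv 17: drop; pos5(id93) recv 30: drop; pos0(id11) recv 93: fwd
Round 2: pos3(id17) recv 50: fwd; pos4(id30) recv 19: drop; pos1(id50) recv 93: fwd
Round 3: pos4(id30) recv 50: fwd; pos2(id19) recv 93: fwd
Round 4: pos5(id93) recv 50: drop; pos3(id17) recv 93: fwd
Round 5: pos4(id30) recv 93: fwd
Round 6: pos5(id93) recv 93: ELECTED
Message ID 50 originates at pos 1; dropped at pos 5 in round 4

Answer: 4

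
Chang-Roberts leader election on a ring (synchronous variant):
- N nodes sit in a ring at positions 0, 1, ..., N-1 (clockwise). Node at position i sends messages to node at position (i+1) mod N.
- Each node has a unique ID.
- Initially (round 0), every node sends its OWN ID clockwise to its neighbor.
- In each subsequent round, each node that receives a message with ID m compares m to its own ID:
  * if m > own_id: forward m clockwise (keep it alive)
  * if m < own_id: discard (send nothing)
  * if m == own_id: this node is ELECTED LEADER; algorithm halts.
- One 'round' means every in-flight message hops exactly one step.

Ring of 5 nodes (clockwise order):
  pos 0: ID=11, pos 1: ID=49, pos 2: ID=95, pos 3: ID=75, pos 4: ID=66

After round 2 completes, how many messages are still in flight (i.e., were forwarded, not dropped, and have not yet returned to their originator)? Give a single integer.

Answer: 3

Derivation:
Round 1: pos1(id49) recv 11: drop; pos2(id95) recv 49: drop; pos3(id75) recv 95: fwd; pos4(id66) recv 75: fwd; pos0(id11) recv 66: fwd
Round 2: pos4(id66) recv 95: fwd; pos0(id11) recv 75: fwd; pos1(id49) recv 66: fwd
After round 2: 3 messages still in flight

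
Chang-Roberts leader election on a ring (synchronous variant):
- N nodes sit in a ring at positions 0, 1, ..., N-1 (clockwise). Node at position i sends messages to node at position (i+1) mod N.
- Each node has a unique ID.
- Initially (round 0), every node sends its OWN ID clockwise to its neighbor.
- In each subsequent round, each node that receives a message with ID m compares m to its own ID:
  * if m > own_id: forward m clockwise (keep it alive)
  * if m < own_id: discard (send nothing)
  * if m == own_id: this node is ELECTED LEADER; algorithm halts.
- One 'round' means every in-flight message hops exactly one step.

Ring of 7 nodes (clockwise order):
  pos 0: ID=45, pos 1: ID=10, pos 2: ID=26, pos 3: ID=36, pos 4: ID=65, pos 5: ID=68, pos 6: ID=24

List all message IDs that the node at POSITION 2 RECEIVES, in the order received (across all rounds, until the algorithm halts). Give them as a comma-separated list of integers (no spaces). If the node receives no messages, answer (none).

Answer: 10,45,68

Derivation:
Round 1: pos1(id10) recv 45: fwd; pos2(id26) recv 10: drop; pos3(id36) recv 26: drop; pos4(id65) recv 36: drop; pos5(id68) recv 65: drop; pos6(id24) recv 68: fwd; pos0(id45) recv 24: drop
Round 2: pos2(id26) recv 45: fwd; pos0(id45) recv 68: fwd
Round 3: pos3(id36) recv 45: fwd; pos1(id10) recv 68: fwd
Round 4: pos4(id65) recv 45: drop; pos2(id26) recv 68: fwd
Round 5: pos3(id36) recv 68: fwd
Round 6: pos4(id65) recv 68: fwd
Round 7: pos5(id68) recv 68: ELECTED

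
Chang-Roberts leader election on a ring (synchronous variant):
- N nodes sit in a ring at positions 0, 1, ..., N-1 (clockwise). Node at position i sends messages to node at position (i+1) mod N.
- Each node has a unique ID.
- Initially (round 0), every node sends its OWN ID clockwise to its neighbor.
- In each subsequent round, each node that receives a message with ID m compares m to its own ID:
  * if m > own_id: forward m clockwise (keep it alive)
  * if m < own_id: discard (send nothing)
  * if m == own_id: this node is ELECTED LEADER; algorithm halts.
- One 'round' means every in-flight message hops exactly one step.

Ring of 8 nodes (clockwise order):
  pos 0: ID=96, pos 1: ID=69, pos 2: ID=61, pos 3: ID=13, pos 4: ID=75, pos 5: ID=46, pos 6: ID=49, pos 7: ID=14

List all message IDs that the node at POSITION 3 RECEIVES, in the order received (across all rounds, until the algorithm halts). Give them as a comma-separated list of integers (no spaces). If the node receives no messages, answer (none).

Round 1: pos1(id69) recv 96: fwd; pos2(id61) recv 69: fwd; pos3(id13) recv 61: fwd; pos4(id75) recv 13: drop; pos5(id46) recv 75: fwd; pos6(id49) recv 46: drop; pos7(id14) recv 49: fwd; pos0(id96) recv 14: drop
Round 2: pos2(id61) recv 96: fwd; pos3(id13) recv 69: fwd; pos4(id75) recv 61: drop; pos6(id49) recv 75: fwd; pos0(id96) recv 49: drop
Round 3: pos3(id13) recv 96: fwd; pos4(id75) recv 69: drop; pos7(id14) recv 75: fwd
Round 4: pos4(id75) recv 96: fwd; pos0(id96) recv 75: drop
Round 5: pos5(id46) recv 96: fwd
Round 6: pos6(id49) recv 96: fwd
Round 7: pos7(id14) recv 96: fwd
Round 8: pos0(id96) recv 96: ELECTED

Answer: 61,69,96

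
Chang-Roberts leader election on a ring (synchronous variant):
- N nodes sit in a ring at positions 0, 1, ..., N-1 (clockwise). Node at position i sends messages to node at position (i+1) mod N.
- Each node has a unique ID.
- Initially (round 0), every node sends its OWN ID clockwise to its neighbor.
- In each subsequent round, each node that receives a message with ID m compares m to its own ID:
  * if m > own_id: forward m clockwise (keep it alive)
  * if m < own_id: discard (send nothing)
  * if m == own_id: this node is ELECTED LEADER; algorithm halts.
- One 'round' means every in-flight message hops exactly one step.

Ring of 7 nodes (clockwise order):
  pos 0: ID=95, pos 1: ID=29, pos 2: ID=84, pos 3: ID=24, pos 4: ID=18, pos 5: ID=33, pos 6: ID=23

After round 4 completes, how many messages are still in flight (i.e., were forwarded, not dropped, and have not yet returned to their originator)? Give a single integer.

Answer: 2

Derivation:
Round 1: pos1(id29) recv 95: fwd; pos2(id84) recv 29: drop; pos3(id24) recv 84: fwd; pos4(id18) recv 24: fwd; pos5(id33) recv 18: drop; pos6(id23) recv 33: fwd; pos0(id95) recv 23: drop
Round 2: pos2(id84) recv 95: fwd; pos4(id18) recv 84: fwd; pos5(id33) recv 24: drop; pos0(id95) recv 33: drop
Round 3: pos3(id24) recv 95: fwd; pos5(id33) recv 84: fwd
Round 4: pos4(id18) recv 95: fwd; pos6(id23) recv 84: fwd
After round 4: 2 messages still in flight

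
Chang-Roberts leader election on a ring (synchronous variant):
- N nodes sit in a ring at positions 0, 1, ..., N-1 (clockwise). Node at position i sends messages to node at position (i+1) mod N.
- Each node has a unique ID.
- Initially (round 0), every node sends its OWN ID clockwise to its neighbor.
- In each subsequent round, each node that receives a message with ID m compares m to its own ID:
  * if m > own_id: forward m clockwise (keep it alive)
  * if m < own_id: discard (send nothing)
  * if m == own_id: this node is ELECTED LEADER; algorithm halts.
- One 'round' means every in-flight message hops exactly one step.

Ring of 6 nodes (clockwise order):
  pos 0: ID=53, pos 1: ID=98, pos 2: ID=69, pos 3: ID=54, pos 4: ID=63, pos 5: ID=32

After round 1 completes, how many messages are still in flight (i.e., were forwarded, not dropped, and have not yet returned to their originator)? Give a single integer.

Answer: 3

Derivation:
Round 1: pos1(id98) recv 53: drop; pos2(id69) recv 98: fwd; pos3(id54) recv 69: fwd; pos4(id63) recv 54: drop; pos5(id32) recv 63: fwd; pos0(id53) recv 32: drop
After round 1: 3 messages still in flight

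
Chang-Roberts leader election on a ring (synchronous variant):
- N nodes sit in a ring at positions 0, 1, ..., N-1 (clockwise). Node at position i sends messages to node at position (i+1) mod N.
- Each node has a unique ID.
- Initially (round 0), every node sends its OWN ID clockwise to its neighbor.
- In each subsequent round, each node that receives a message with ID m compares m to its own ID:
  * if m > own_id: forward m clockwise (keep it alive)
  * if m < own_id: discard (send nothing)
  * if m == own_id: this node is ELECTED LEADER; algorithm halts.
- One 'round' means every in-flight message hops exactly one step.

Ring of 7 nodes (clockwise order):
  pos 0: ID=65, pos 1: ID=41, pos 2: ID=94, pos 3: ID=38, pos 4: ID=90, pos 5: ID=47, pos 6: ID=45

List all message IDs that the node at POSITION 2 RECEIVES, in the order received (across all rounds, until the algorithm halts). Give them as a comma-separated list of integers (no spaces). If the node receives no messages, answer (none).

Round 1: pos1(id41) recv 65: fwd; pos2(id94) recv 41: drop; pos3(id38) recv 94: fwd; pos4(id90) recv 38: drop; pos5(id47) recv 90: fwd; pos6(id45) recv 47: fwd; pos0(id65) recv 45: drop
Round 2: pos2(id94) recv 65: drop; pos4(id90) recv 94: fwd; pos6(id45) recv 90: fwd; pos0(id65) recv 47: drop
Round 3: pos5(id47) recv 94: fwd; pos0(id65) recv 90: fwd
Round 4: pos6(id45) recv 94: fwd; pos1(id41) recv 90: fwd
Round 5: pos0(id65) recv 94: fwd; pos2(id94) recv 90: drop
Round 6: pos1(id41) recv 94: fwd
Round 7: pos2(id94) recv 94: ELECTED

Answer: 41,65,90,94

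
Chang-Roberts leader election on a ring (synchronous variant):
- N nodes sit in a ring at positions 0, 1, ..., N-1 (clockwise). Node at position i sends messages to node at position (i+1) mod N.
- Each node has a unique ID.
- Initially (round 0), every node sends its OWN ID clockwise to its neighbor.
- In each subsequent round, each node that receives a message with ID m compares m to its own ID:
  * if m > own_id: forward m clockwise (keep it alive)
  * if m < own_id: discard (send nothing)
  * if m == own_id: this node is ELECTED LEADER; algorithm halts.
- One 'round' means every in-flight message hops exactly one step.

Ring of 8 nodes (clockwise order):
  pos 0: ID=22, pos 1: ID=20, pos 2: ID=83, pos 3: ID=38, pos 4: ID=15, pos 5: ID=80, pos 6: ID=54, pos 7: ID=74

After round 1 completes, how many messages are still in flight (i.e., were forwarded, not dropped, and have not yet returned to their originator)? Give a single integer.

Answer: 5

Derivation:
Round 1: pos1(id20) recv 22: fwd; pos2(id83) recv 20: drop; pos3(id38) recv 83: fwd; pos4(id15) recv 38: fwd; pos5(id80) recv 15: drop; pos6(id54) recv 80: fwd; pos7(id74) recv 54: drop; pos0(id22) recv 74: fwd
After round 1: 5 messages still in flight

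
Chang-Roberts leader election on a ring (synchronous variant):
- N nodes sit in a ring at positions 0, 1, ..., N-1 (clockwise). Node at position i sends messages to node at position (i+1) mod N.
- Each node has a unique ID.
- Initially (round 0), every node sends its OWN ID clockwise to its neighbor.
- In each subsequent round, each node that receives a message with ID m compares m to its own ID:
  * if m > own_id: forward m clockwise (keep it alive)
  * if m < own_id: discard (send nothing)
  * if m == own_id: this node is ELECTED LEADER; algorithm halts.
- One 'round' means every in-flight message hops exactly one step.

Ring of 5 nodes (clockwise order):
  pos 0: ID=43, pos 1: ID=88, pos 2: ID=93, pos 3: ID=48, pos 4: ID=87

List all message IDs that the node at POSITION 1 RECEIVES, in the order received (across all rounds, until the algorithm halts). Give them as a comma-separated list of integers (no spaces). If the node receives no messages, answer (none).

Round 1: pos1(id88) recv 43: drop; pos2(id93) recv 88: drop; pos3(id48) recv 93: fwd; pos4(id87) recv 48: drop; pos0(id43) recv 87: fwd
Round 2: pos4(id87) recv 93: fwd; pos1(id88) recv 87: drop
Round 3: pos0(id43) recv 93: fwd
Round 4: pos1(id88) recv 93: fwd
Round 5: pos2(id93) recv 93: ELECTED

Answer: 43,87,93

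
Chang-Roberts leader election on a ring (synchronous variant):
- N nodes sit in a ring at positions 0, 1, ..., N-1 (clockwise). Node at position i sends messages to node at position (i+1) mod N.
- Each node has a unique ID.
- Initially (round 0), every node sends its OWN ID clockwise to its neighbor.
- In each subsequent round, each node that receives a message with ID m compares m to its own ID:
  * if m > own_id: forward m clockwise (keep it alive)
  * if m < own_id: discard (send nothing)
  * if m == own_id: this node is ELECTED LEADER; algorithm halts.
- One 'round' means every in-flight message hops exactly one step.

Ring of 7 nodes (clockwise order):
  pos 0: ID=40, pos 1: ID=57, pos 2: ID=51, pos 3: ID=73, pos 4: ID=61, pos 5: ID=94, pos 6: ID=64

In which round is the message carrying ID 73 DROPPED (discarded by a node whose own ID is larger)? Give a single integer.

Answer: 2

Derivation:
Round 1: pos1(id57) recv 40: drop; pos2(id51) recv 57: fwd; pos3(id73) recv 51: drop; pos4(id61) recv 73: fwd; pos5(id94) recv 61: drop; pos6(id64) recv 94: fwd; pos0(id40) recv 64: fwd
Round 2: pos3(id73) recv 57: drop; pos5(id94) recv 73: drop; pos0(id40) recv 94: fwd; pos1(id57) recv 64: fwd
Round 3: pos1(id57) recv 94: fwd; pos2(id51) recv 64: fwd
Round 4: pos2(id51) recv 94: fwd; pos3(id73) recv 64: drop
Round 5: pos3(id73) recv 94: fwd
Round 6: pos4(id61) recv 94: fwd
Round 7: pos5(id94) recv 94: ELECTED
Message ID 73 originates at pos 3; dropped at pos 5 in round 2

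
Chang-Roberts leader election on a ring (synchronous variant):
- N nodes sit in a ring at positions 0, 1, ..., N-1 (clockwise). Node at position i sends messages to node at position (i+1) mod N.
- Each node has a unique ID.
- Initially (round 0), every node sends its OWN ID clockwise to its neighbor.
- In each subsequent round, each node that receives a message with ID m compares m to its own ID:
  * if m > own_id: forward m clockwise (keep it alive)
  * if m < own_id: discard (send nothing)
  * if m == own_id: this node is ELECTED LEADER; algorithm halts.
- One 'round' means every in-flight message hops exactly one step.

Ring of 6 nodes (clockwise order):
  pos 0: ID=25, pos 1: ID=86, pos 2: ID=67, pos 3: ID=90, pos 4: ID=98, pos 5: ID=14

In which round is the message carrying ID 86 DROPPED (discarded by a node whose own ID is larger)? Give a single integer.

Round 1: pos1(id86) recv 25: drop; pos2(id67) recv 86: fwd; pos3(id90) recv 67: drop; pos4(id98) recv 90: drop; pos5(id14) recv 98: fwd; pos0(id25) recv 14: drop
Round 2: pos3(id90) recv 86: drop; pos0(id25) recv 98: fwd
Round 3: pos1(id86) recv 98: fwd
Round 4: pos2(id67) recv 98: fwd
Round 5: pos3(id90) recv 98: fwd
Round 6: pos4(id98) recv 98: ELECTED
Message ID 86 originates at pos 1; dropped at pos 3 in round 2

Answer: 2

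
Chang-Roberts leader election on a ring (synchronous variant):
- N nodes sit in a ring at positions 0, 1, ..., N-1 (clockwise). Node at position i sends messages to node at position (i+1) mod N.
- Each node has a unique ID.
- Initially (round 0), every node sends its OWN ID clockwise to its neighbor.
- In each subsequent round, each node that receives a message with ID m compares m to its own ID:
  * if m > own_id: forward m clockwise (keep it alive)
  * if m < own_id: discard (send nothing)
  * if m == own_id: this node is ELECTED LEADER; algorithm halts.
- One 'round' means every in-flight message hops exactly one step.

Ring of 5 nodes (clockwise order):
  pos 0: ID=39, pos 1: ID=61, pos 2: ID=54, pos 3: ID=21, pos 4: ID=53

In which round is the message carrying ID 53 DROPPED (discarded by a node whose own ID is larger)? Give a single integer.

Answer: 2

Derivation:
Round 1: pos1(id61) recv 39: drop; pos2(id54) recv 61: fwd; pos3(id21) recv 54: fwd; pos4(id53) recv 21: drop; pos0(id39) recv 53: fwd
Round 2: pos3(id21) recv 61: fwd; pos4(id53) recv 54: fwd; pos1(id61) recv 53: drop
Round 3: pos4(id53) recv 61: fwd; pos0(id39) recv 54: fwd
Round 4: pos0(id39) recv 61: fwd; pos1(id61) recv 54: drop
Round 5: pos1(id61) recv 61: ELECTED
Message ID 53 originates at pos 4; dropped at pos 1 in round 2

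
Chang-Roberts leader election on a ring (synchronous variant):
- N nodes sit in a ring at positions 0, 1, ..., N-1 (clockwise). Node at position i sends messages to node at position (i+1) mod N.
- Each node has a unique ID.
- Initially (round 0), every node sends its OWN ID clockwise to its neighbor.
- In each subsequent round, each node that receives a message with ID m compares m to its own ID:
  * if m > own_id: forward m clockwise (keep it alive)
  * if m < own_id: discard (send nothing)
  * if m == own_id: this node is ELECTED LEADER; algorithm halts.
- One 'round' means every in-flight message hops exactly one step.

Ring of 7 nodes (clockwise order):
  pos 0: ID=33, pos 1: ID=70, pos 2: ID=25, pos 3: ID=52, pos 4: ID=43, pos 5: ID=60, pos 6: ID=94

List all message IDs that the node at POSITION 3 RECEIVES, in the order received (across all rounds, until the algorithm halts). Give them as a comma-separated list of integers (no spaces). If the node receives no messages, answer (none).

Round 1: pos1(id70) recv 33: drop; pos2(id25) recv 70: fwd; pos3(id52) recv 25: drop; pos4(id43) recv 52: fwd; pos5(id60) recv 43: drop; pos6(id94) recv 60: drop; pos0(id33) recv 94: fwd
Round 2: pos3(id52) recv 70: fwd; pos5(id60) recv 52: drop; pos1(id70) recv 94: fwd
Round 3: pos4(id43) recv 70: fwd; pos2(id25) recv 94: fwd
Round 4: pos5(id60) recv 70: fwd; pos3(id52) recv 94: fwd
Round 5: pos6(id94) recv 70: drop; pos4(id43) recv 94: fwd
Round 6: pos5(id60) recv 94: fwd
Round 7: pos6(id94) recv 94: ELECTED

Answer: 25,70,94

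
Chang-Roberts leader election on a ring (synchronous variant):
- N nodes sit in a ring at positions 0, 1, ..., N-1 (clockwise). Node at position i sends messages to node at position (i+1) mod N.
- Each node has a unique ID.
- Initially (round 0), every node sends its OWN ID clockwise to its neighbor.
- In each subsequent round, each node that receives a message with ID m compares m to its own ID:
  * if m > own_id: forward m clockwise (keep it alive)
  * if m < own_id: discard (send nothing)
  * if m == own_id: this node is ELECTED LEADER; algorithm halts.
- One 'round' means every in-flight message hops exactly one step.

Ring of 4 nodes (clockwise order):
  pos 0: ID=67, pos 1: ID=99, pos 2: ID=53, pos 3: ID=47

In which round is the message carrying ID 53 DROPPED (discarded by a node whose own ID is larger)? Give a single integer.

Round 1: pos1(id99) recv 67: drop; pos2(id53) recv 99: fwd; pos3(id47) recv 53: fwd; pos0(id67) recv 47: drop
Round 2: pos3(id47) recv 99: fwd; pos0(id67) recv 53: drop
Round 3: pos0(id67) recv 99: fwd
Round 4: pos1(id99) recv 99: ELECTED
Message ID 53 originates at pos 2; dropped at pos 0 in round 2

Answer: 2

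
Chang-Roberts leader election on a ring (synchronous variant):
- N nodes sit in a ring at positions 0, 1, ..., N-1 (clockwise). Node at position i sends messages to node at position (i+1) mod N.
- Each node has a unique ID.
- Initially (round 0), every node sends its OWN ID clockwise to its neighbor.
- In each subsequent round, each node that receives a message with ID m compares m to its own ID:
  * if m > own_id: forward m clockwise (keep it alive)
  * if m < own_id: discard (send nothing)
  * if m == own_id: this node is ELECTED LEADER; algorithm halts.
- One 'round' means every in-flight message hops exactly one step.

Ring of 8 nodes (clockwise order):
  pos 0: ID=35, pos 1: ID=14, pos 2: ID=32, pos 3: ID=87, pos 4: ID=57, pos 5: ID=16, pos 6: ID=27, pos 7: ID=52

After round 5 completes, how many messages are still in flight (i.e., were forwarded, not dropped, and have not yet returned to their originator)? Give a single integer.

Answer: 2

Derivation:
Round 1: pos1(id14) recv 35: fwd; pos2(id32) recv 14: drop; pos3(id87) recv 32: drop; pos4(id57) recv 87: fwd; pos5(id16) recv 57: fwd; pos6(id27) recv 16: drop; pos7(id52) recv 27: drop; pos0(id35) recv 52: fwd
Round 2: pos2(id32) recv 35: fwd; pos5(id16) recv 87: fwd; pos6(id27) recv 57: fwd; pos1(id14) recv 52: fwd
Round 3: pos3(id87) recv 35: drop; pos6(id27) recv 87: fwd; pos7(id52) recv 57: fwd; pos2(id32) recv 52: fwd
Round 4: pos7(id52) recv 87: fwd; pos0(id35) recv 57: fwd; pos3(id87) recv 52: drop
Round 5: pos0(id35) recv 87: fwd; pos1(id14) recv 57: fwd
After round 5: 2 messages still in flight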